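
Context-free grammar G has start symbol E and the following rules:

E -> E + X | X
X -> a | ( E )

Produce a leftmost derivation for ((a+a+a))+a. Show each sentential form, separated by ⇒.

E⇒E+X⇒X+X⇒(E)+X⇒(X)+X⇒((E))+X⇒((E+X))+X⇒((E+X+X))+X⇒((X+X+X))+X⇒((a+X+X))+X⇒((a+a+X))+X⇒((a+a+a))+X⇒((a+a+a))+a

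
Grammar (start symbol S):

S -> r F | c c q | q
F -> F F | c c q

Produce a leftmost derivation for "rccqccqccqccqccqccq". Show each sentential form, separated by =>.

S => rF => rFF => rFFF => rFFFF => rFFFFF => rFFFFFF => rccqFFFFF => rccqccqFFFF => rccqccqccqFFF => rccqccqccqccqFF => rccqccqccqccqccqF => rccqccqccqccqccqccq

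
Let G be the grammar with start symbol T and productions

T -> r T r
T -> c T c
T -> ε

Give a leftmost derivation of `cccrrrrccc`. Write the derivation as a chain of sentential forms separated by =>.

T => cTc => ccTcc => cccTccc => cccrTrccc => cccrrTrrccc => cccrrrrccc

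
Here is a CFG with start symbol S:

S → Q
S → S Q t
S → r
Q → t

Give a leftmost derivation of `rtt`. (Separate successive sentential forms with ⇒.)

S ⇒ SQt ⇒ rQt ⇒ rtt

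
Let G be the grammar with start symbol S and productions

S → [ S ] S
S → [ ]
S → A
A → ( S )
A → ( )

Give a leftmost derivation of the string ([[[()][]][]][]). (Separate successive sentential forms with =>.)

S => A   [S → A]
A => (S)   [A → ( S )]
(S) => ([S]S)   [S → [ S ] S]
([S]S) => ([[S]S]S)   [S → [ S ] S]
([[S]S]S) => ([[[S]S]S]S)   [S → [ S ] S]
([[[S]S]S]S) => ([[[A]S]S]S)   [S → A]
([[[A]S]S]S) => ([[[()]S]S]S)   [A → ( )]
([[[()]S]S]S) => ([[[()][]]S]S)   [S → [ ]]
([[[()][]]S]S) => ([[[()][]][]]S)   [S → [ ]]
([[[()][]][]]S) => ([[[()][]][]][])   [S → [ ]]

S => A => (S) => ([S]S) => ([[S]S]S) => ([[[S]S]S]S) => ([[[A]S]S]S) => ([[[()]S]S]S) => ([[[()][]]S]S) => ([[[()][]][]]S) => ([[[()][]][]][])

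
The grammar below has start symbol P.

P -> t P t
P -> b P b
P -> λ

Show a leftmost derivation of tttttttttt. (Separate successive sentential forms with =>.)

P => tPt => ttPtt => tttPttt => ttttPtttt => tttttPttttt => tttttttttt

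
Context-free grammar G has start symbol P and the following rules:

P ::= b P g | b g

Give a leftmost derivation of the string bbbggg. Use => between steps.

P => bPg => bbPgg => bbbggg

P => bPg   [P ::= b P g]
bPg => bbPgg   [P ::= b P g]
bbPgg => bbbggg   [P ::= b g]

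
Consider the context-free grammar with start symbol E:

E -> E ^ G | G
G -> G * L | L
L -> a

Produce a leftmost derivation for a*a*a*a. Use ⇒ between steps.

E ⇒ G   [E -> G]
G ⇒ G*L   [G -> G * L]
G*L ⇒ G*L*L   [G -> G * L]
G*L*L ⇒ G*L*L*L   [G -> G * L]
G*L*L*L ⇒ L*L*L*L   [G -> L]
L*L*L*L ⇒ a*L*L*L   [L -> a]
a*L*L*L ⇒ a*a*L*L   [L -> a]
a*a*L*L ⇒ a*a*a*L   [L -> a]
a*a*a*L ⇒ a*a*a*a   [L -> a]

E ⇒ G ⇒ G*L ⇒ G*L*L ⇒ G*L*L*L ⇒ L*L*L*L ⇒ a*L*L*L ⇒ a*a*L*L ⇒ a*a*a*L ⇒ a*a*a*a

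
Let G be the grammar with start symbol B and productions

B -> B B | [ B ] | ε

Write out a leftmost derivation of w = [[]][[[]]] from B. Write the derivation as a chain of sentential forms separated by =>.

B=>BB=>[B]B=>[BB]B=>[[B]B]B=>[[]B]B=>[[]]B=>[[]][B]=>[[]][[B]]=>[[]][[[B]]]=>[[]][[[]]]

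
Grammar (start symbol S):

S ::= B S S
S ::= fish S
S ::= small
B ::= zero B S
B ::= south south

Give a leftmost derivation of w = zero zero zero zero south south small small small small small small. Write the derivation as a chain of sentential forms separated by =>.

S => B S S   [S ::= B S S]
B S S => zero B S S S   [B ::= zero B S]
zero B S S S => zero zero B S S S S   [B ::= zero B S]
zero zero B S S S S => zero zero zero B S S S S S   [B ::= zero B S]
zero zero zero B S S S S S => zero zero zero zero B S S S S S S   [B ::= zero B S]
zero zero zero zero B S S S S S S => zero zero zero zero south south S S S S S S   [B ::= south south]
zero zero zero zero south south S S S S S S => zero zero zero zero south south small S S S S S   [S ::= small]
zero zero zero zero south south small S S S S S => zero zero zero zero south south small small S S S S   [S ::= small]
zero zero zero zero south south small small S S S S => zero zero zero zero south south small small small S S S   [S ::= small]
zero zero zero zero south south small small small S S S => zero zero zero zero south south small small small small S S   [S ::= small]
zero zero zero zero south south small small small small S S => zero zero zero zero south south small small small small small S   [S ::= small]
zero zero zero zero south south small small small small small S => zero zero zero zero south south small small small small small small   [S ::= small]

S => B S S => zero B S S S => zero zero B S S S S => zero zero zero B S S S S S => zero zero zero zero B S S S S S S => zero zero zero zero south south S S S S S S => zero zero zero zero south south small S S S S S => zero zero zero zero south south small small S S S S => zero zero zero zero south south small small small S S S => zero zero zero zero south south small small small small S S => zero zero zero zero south south small small small small small S => zero zero zero zero south south small small small small small small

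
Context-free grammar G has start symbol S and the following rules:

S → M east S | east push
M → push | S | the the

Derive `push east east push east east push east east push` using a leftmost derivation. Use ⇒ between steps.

S ⇒ M east S ⇒ S east S ⇒ M east S east S ⇒ S east S east S ⇒ M east S east S east S ⇒ push east S east S east S ⇒ push east east push east S east S ⇒ push east east push east east push east S ⇒ push east east push east east push east east push

S ⇒ M east S   [S → M east S]
M east S ⇒ S east S   [M → S]
S east S ⇒ M east S east S   [S → M east S]
M east S east S ⇒ S east S east S   [M → S]
S east S east S ⇒ M east S east S east S   [S → M east S]
M east S east S east S ⇒ push east S east S east S   [M → push]
push east S east S east S ⇒ push east east push east S east S   [S → east push]
push east east push east S east S ⇒ push east east push east east push east S   [S → east push]
push east east push east east push east S ⇒ push east east push east east push east east push   [S → east push]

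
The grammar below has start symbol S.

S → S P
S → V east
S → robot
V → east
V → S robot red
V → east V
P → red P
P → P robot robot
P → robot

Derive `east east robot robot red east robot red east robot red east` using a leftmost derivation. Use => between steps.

S => V east => east V east => east S robot red east => east V east robot red east => east east V east robot red east => east east S robot red east robot red east => east east V east robot red east robot red east => east east S robot red east robot red east robot red east => east east robot robot red east robot red east robot red east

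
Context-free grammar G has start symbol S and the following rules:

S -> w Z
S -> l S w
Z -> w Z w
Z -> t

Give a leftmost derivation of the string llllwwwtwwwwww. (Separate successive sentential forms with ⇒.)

S ⇒ lSw   [S -> l S w]
lSw ⇒ llSww   [S -> l S w]
llSww ⇒ lllSwww   [S -> l S w]
lllSwww ⇒ llllSwwww   [S -> l S w]
llllSwwww ⇒ llllwZwwww   [S -> w Z]
llllwZwwww ⇒ llllwwZwwwww   [Z -> w Z w]
llllwwZwwwww ⇒ llllwwwZwwwwww   [Z -> w Z w]
llllwwwZwwwwww ⇒ llllwwwtwwwwww   [Z -> t]

S ⇒ lSw ⇒ llSww ⇒ lllSwww ⇒ llllSwwww ⇒ llllwZwwww ⇒ llllwwZwwwww ⇒ llllwwwZwwwwww ⇒ llllwwwtwwwwww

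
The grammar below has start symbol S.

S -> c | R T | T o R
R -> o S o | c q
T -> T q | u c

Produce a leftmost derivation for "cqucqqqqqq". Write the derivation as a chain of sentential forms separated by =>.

S=>RT=>cqT=>cqTq=>cqTqq=>cqTqqq=>cqTqqqq=>cqTqqqqq=>cqTqqqqqq=>cqucqqqqqq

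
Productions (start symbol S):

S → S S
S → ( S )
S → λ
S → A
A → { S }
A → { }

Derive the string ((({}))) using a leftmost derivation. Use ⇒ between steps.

S⇒(S)⇒((S))⇒(((S)))⇒(((A)))⇒((({S})))⇒((({})))

S ⇒ (S)   [S → ( S )]
(S) ⇒ ((S))   [S → ( S )]
((S)) ⇒ (((S)))   [S → ( S )]
(((S))) ⇒ (((A)))   [S → A]
(((A))) ⇒ ((({S})))   [A → { S }]
((({S}))) ⇒ ((({})))   [S → λ]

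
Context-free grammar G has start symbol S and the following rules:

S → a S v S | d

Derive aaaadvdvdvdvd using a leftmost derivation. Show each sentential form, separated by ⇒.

S ⇒ aSvS   [S → a S v S]
aSvS ⇒ aaSvSvS   [S → a S v S]
aaSvSvS ⇒ aaaSvSvSvS   [S → a S v S]
aaaSvSvSvS ⇒ aaaaSvSvSvSvS   [S → a S v S]
aaaaSvSvSvSvS ⇒ aaaadvSvSvSvS   [S → d]
aaaadvSvSvSvS ⇒ aaaadvdvSvSvS   [S → d]
aaaadvdvSvSvS ⇒ aaaadvdvdvSvS   [S → d]
aaaadvdvdvSvS ⇒ aaaadvdvdvdvS   [S → d]
aaaadvdvdvdvS ⇒ aaaadvdvdvdvd   [S → d]

S ⇒ aSvS ⇒ aaSvSvS ⇒ aaaSvSvSvS ⇒ aaaaSvSvSvSvS ⇒ aaaadvSvSvSvS ⇒ aaaadvdvSvSvS ⇒ aaaadvdvdvSvS ⇒ aaaadvdvdvdvS ⇒ aaaadvdvdvdvd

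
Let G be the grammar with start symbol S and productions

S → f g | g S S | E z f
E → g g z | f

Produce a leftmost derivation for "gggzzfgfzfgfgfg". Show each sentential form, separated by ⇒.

S ⇒ gSS ⇒ gEzfS ⇒ gggzzfS ⇒ gggzzfgSS ⇒ gggzzfgEzfS ⇒ gggzzfgfzfS ⇒ gggzzfgfzfgSS ⇒ gggzzfgfzfgfgS ⇒ gggzzfgfzfgfgfg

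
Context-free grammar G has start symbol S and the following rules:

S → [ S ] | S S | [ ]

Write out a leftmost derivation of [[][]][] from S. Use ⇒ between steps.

S ⇒ SS ⇒ [S]S ⇒ [SS]S ⇒ [[]S]S ⇒ [[][]]S ⇒ [[][]][]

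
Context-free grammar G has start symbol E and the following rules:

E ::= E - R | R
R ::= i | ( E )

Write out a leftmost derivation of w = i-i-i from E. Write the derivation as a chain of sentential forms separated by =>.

E=>E-R=>E-R-R=>R-R-R=>i-R-R=>i-i-R=>i-i-i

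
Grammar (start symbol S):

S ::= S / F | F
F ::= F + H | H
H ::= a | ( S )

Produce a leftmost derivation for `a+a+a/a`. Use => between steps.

S=>S/F=>F/F=>F+H/F=>F+H+H/F=>H+H+H/F=>a+H+H/F=>a+a+H/F=>a+a+a/F=>a+a+a/H=>a+a+a/a

S => S/F   [S ::= S / F]
S/F => F/F   [S ::= F]
F/F => F+H/F   [F ::= F + H]
F+H/F => F+H+H/F   [F ::= F + H]
F+H+H/F => H+H+H/F   [F ::= H]
H+H+H/F => a+H+H/F   [H ::= a]
a+H+H/F => a+a+H/F   [H ::= a]
a+a+H/F => a+a+a/F   [H ::= a]
a+a+a/F => a+a+a/H   [F ::= H]
a+a+a/H => a+a+a/a   [H ::= a]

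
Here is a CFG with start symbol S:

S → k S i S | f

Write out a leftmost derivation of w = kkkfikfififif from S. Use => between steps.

S=>kSiS=>kkSiSiS=>kkkSiSiSiS=>kkkfiSiSiS=>kkkfikSiSiSiS=>kkkfikfiSiSiS=>kkkfikfifiSiS=>kkkfikfififiS=>kkkfikfififif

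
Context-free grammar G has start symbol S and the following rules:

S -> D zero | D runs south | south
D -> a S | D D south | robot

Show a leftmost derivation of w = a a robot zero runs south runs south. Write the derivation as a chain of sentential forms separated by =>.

S => D runs south => a S runs south => a D runs south runs south => a a S runs south runs south => a a D zero runs south runs south => a a robot zero runs south runs south

S => D runs south   [S -> D runs south]
D runs south => a S runs south   [D -> a S]
a S runs south => a D runs south runs south   [S -> D runs south]
a D runs south runs south => a a S runs south runs south   [D -> a S]
a a S runs south runs south => a a D zero runs south runs south   [S -> D zero]
a a D zero runs south runs south => a a robot zero runs south runs south   [D -> robot]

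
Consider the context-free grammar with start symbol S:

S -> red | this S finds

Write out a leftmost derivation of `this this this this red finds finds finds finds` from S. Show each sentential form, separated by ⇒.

S ⇒ this S finds ⇒ this this S finds finds ⇒ this this this S finds finds finds ⇒ this this this this S finds finds finds finds ⇒ this this this this red finds finds finds finds

S ⇒ this S finds   [S -> this S finds]
this S finds ⇒ this this S finds finds   [S -> this S finds]
this this S finds finds ⇒ this this this S finds finds finds   [S -> this S finds]
this this this S finds finds finds ⇒ this this this this S finds finds finds finds   [S -> this S finds]
this this this this S finds finds finds finds ⇒ this this this this red finds finds finds finds   [S -> red]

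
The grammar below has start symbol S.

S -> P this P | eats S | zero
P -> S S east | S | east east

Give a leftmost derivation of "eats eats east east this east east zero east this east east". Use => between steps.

S => eats S => eats P this P => eats S S east this P => eats eats S S east this P => eats eats P this P S east this P => eats eats east east this P S east this P => eats eats east east this east east S east this P => eats eats east east this east east zero east this P => eats eats east east this east east zero east this east east

S => eats S   [S -> eats S]
eats S => eats P this P   [S -> P this P]
eats P this P => eats S S east this P   [P -> S S east]
eats S S east this P => eats eats S S east this P   [S -> eats S]
eats eats S S east this P => eats eats P this P S east this P   [S -> P this P]
eats eats P this P S east this P => eats eats east east this P S east this P   [P -> east east]
eats eats east east this P S east this P => eats eats east east this east east S east this P   [P -> east east]
eats eats east east this east east S east this P => eats eats east east this east east zero east this P   [S -> zero]
eats eats east east this east east zero east this P => eats eats east east this east east zero east this east east   [P -> east east]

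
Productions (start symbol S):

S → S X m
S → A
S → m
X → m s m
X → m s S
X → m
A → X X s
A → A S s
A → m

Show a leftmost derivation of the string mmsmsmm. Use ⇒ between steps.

S ⇒ SXm   [S → S X m]
SXm ⇒ AXm   [S → A]
AXm ⇒ ASsXm   [A → A S s]
ASsXm ⇒ XXsSsXm   [A → X X s]
XXsSsXm ⇒ mXsSsXm   [X → m]
mXsSsXm ⇒ mmsSsXm   [X → m]
mmsSsXm ⇒ mmsAsXm   [S → A]
mmsAsXm ⇒ mmsmsXm   [A → m]
mmsmsXm ⇒ mmsmsmm   [X → m]

S ⇒ SXm ⇒ AXm ⇒ ASsXm ⇒ XXsSsXm ⇒ mXsSsXm ⇒ mmsSsXm ⇒ mmsAsXm ⇒ mmsmsXm ⇒ mmsmsmm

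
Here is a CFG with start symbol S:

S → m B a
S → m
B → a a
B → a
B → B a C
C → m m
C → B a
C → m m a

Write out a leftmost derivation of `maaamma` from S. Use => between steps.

S => mBa => mBaCa => maaaCa => maaamma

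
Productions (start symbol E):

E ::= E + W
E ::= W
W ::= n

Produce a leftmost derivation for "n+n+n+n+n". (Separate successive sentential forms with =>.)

E => E+W   [E ::= E + W]
E+W => E+W+W   [E ::= E + W]
E+W+W => E+W+W+W   [E ::= E + W]
E+W+W+W => E+W+W+W+W   [E ::= E + W]
E+W+W+W+W => W+W+W+W+W   [E ::= W]
W+W+W+W+W => n+W+W+W+W   [W ::= n]
n+W+W+W+W => n+n+W+W+W   [W ::= n]
n+n+W+W+W => n+n+n+W+W   [W ::= n]
n+n+n+W+W => n+n+n+n+W   [W ::= n]
n+n+n+n+W => n+n+n+n+n   [W ::= n]

E => E+W => E+W+W => E+W+W+W => E+W+W+W+W => W+W+W+W+W => n+W+W+W+W => n+n+W+W+W => n+n+n+W+W => n+n+n+n+W => n+n+n+n+n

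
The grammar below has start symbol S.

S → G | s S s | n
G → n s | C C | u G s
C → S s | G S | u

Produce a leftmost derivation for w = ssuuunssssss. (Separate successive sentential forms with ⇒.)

S ⇒ sSs   [S → s S s]
sSs ⇒ ssSss   [S → s S s]
ssSss ⇒ ssGss   [S → G]
ssGss ⇒ ssuGsss   [G → u G s]
ssuGsss ⇒ ssuuGssss   [G → u G s]
ssuuGssss ⇒ ssuuuGsssss   [G → u G s]
ssuuuGsssss ⇒ ssuuunssssss   [G → n s]

S ⇒ sSs ⇒ ssSss ⇒ ssGss ⇒ ssuGsss ⇒ ssuuGssss ⇒ ssuuuGsssss ⇒ ssuuunssssss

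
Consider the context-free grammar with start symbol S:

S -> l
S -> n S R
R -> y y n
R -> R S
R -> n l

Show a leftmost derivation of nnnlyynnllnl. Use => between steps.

S => nSR   [S -> n S R]
nSR => nnSRR   [S -> n S R]
nnSRR => nnnSRRR   [S -> n S R]
nnnSRRR => nnnlRRR   [S -> l]
nnnlRRR => nnnlyynRR   [R -> y y n]
nnnlyynRR => nnnlyynRSR   [R -> R S]
nnnlyynRSR => nnnlyynnlSR   [R -> n l]
nnnlyynnlSR => nnnlyynnllR   [S -> l]
nnnlyynnllR => nnnlyynnllnl   [R -> n l]

S => nSR => nnSRR => nnnSRRR => nnnlRRR => nnnlyynRR => nnnlyynRSR => nnnlyynnlSR => nnnlyynnllR => nnnlyynnllnl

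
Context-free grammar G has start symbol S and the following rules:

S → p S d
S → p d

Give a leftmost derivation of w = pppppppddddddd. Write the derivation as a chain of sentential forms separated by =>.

S => pSd => ppSdd => pppSddd => ppppSdddd => pppppSddddd => ppppppSdddddd => pppppppddddddd

S => pSd   [S → p S d]
pSd => ppSdd   [S → p S d]
ppSdd => pppSddd   [S → p S d]
pppSddd => ppppSdddd   [S → p S d]
ppppSdddd => pppppSddddd   [S → p S d]
pppppSddddd => ppppppSdddddd   [S → p S d]
ppppppSdddddd => pppppppddddddd   [S → p d]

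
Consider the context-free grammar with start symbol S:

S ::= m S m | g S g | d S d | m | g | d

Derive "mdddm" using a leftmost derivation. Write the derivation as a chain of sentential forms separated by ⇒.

S ⇒ mSm ⇒ mdSdm ⇒ mdddm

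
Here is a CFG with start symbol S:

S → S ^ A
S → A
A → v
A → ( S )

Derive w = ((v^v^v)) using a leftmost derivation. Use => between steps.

S => A => (S) => (A) => ((S)) => ((S^A)) => ((S^A^A)) => ((A^A^A)) => ((v^A^A)) => ((v^v^A)) => ((v^v^v))

S => A   [S → A]
A => (S)   [A → ( S )]
(S) => (A)   [S → A]
(A) => ((S))   [A → ( S )]
((S)) => ((S^A))   [S → S ^ A]
((S^A)) => ((S^A^A))   [S → S ^ A]
((S^A^A)) => ((A^A^A))   [S → A]
((A^A^A)) => ((v^A^A))   [A → v]
((v^A^A)) => ((v^v^A))   [A → v]
((v^v^A)) => ((v^v^v))   [A → v]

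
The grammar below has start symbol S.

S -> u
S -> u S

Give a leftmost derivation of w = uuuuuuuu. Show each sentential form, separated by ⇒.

S ⇒ uS ⇒ uuS ⇒ uuuS ⇒ uuuuS ⇒ uuuuuS ⇒ uuuuuuS ⇒ uuuuuuuS ⇒ uuuuuuuu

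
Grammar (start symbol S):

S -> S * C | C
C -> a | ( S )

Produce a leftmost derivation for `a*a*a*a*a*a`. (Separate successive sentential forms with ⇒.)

S ⇒ S*C ⇒ S*C*C ⇒ S*C*C*C ⇒ S*C*C*C*C ⇒ S*C*C*C*C*C ⇒ C*C*C*C*C*C ⇒ a*C*C*C*C*C ⇒ a*a*C*C*C*C ⇒ a*a*a*C*C*C ⇒ a*a*a*a*C*C ⇒ a*a*a*a*a*C ⇒ a*a*a*a*a*a

S ⇒ S*C   [S -> S * C]
S*C ⇒ S*C*C   [S -> S * C]
S*C*C ⇒ S*C*C*C   [S -> S * C]
S*C*C*C ⇒ S*C*C*C*C   [S -> S * C]
S*C*C*C*C ⇒ S*C*C*C*C*C   [S -> S * C]
S*C*C*C*C*C ⇒ C*C*C*C*C*C   [S -> C]
C*C*C*C*C*C ⇒ a*C*C*C*C*C   [C -> a]
a*C*C*C*C*C ⇒ a*a*C*C*C*C   [C -> a]
a*a*C*C*C*C ⇒ a*a*a*C*C*C   [C -> a]
a*a*a*C*C*C ⇒ a*a*a*a*C*C   [C -> a]
a*a*a*a*C*C ⇒ a*a*a*a*a*C   [C -> a]
a*a*a*a*a*C ⇒ a*a*a*a*a*a   [C -> a]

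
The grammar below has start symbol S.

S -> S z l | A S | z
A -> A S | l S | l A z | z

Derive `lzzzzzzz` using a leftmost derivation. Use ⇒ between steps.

S⇒AS⇒ASS⇒lAzSS⇒lASzSS⇒lASSzSS⇒lASSSzSS⇒lzSSSzSS⇒lzzSSzSS⇒lzzzSzSS⇒lzzzzzSS⇒lzzzzzzS⇒lzzzzzzz

S ⇒ AS   [S -> A S]
AS ⇒ ASS   [A -> A S]
ASS ⇒ lAzSS   [A -> l A z]
lAzSS ⇒ lASzSS   [A -> A S]
lASzSS ⇒ lASSzSS   [A -> A S]
lASSzSS ⇒ lASSSzSS   [A -> A S]
lASSSzSS ⇒ lzSSSzSS   [A -> z]
lzSSSzSS ⇒ lzzSSzSS   [S -> z]
lzzSSzSS ⇒ lzzzSzSS   [S -> z]
lzzzSzSS ⇒ lzzzzzSS   [S -> z]
lzzzzzSS ⇒ lzzzzzzS   [S -> z]
lzzzzzzS ⇒ lzzzzzzz   [S -> z]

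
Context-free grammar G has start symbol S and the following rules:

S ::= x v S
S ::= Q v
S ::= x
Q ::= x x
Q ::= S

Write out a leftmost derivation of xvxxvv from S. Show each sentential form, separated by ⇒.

S ⇒ Qv   [S ::= Q v]
Qv ⇒ Sv   [Q ::= S]
Sv ⇒ xvSv   [S ::= x v S]
xvSv ⇒ xvQvv   [S ::= Q v]
xvQvv ⇒ xvxxvv   [Q ::= x x]

S ⇒ Qv ⇒ Sv ⇒ xvSv ⇒ xvQvv ⇒ xvxxvv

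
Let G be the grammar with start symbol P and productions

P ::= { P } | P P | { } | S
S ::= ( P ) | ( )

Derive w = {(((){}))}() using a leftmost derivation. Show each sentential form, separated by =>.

P => PP   [P ::= P P]
PP => {P}P   [P ::= { P }]
{P}P => {S}P   [P ::= S]
{S}P => {(P)}P   [S ::= ( P )]
{(P)}P => {(S)}P   [P ::= S]
{(S)}P => {((P))}P   [S ::= ( P )]
{((P))}P => {((PP))}P   [P ::= P P]
{((PP))}P => {((SP))}P   [P ::= S]
{((SP))}P => {((()P))}P   [S ::= ( )]
{((()P))}P => {(((){}))}P   [P ::= { }]
{(((){}))}P => {(((){}))}S   [P ::= S]
{(((){}))}S => {(((){}))}()   [S ::= ( )]

P => PP => {P}P => {S}P => {(P)}P => {(S)}P => {((P))}P => {((PP))}P => {((SP))}P => {((()P))}P => {(((){}))}P => {(((){}))}S => {(((){}))}()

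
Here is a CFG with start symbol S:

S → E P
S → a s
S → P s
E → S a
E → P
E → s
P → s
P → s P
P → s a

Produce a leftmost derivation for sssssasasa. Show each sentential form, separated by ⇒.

S ⇒ EP ⇒ SaP ⇒ PsaP ⇒ sPsaP ⇒ ssPsaP ⇒ sssPsaP ⇒ ssssPsaP ⇒ sssssasaP ⇒ sssssasasa

S ⇒ EP   [S → E P]
EP ⇒ SaP   [E → S a]
SaP ⇒ PsaP   [S → P s]
PsaP ⇒ sPsaP   [P → s P]
sPsaP ⇒ ssPsaP   [P → s P]
ssPsaP ⇒ sssPsaP   [P → s P]
sssPsaP ⇒ ssssPsaP   [P → s P]
ssssPsaP ⇒ sssssasaP   [P → s a]
sssssasaP ⇒ sssssasasa   [P → s a]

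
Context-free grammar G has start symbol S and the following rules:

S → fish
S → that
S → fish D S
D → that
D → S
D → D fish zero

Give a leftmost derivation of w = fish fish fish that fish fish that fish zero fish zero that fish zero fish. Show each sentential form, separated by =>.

S => fish D S => fish D fish zero S => fish S fish zero S => fish fish D S fish zero S => fish fish S S fish zero S => fish fish fish D S S fish zero S => fish fish fish that S S fish zero S => fish fish fish that fish S fish zero S => fish fish fish that fish fish D S fish zero S => fish fish fish that fish fish D fish zero S fish zero S => fish fish fish that fish fish D fish zero fish zero S fish zero S => fish fish fish that fish fish that fish zero fish zero S fish zero S => fish fish fish that fish fish that fish zero fish zero that fish zero S => fish fish fish that fish fish that fish zero fish zero that fish zero fish

S => fish D S   [S → fish D S]
fish D S => fish D fish zero S   [D → D fish zero]
fish D fish zero S => fish S fish zero S   [D → S]
fish S fish zero S => fish fish D S fish zero S   [S → fish D S]
fish fish D S fish zero S => fish fish S S fish zero S   [D → S]
fish fish S S fish zero S => fish fish fish D S S fish zero S   [S → fish D S]
fish fish fish D S S fish zero S => fish fish fish that S S fish zero S   [D → that]
fish fish fish that S S fish zero S => fish fish fish that fish S fish zero S   [S → fish]
fish fish fish that fish S fish zero S => fish fish fish that fish fish D S fish zero S   [S → fish D S]
fish fish fish that fish fish D S fish zero S => fish fish fish that fish fish D fish zero S fish zero S   [D → D fish zero]
fish fish fish that fish fish D fish zero S fish zero S => fish fish fish that fish fish D fish zero fish zero S fish zero S   [D → D fish zero]
fish fish fish that fish fish D fish zero fish zero S fish zero S => fish fish fish that fish fish that fish zero fish zero S fish zero S   [D → that]
fish fish fish that fish fish that fish zero fish zero S fish zero S => fish fish fish that fish fish that fish zero fish zero that fish zero S   [S → that]
fish fish fish that fish fish that fish zero fish zero that fish zero S => fish fish fish that fish fish that fish zero fish zero that fish zero fish   [S → fish]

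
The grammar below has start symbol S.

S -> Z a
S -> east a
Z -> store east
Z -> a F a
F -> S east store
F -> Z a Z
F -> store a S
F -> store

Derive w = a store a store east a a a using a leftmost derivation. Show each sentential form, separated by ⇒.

S ⇒ Z a ⇒ a F a a ⇒ a store a S a a ⇒ a store a Z a a a ⇒ a store a store east a a a

S ⇒ Z a   [S -> Z a]
Z a ⇒ a F a a   [Z -> a F a]
a F a a ⇒ a store a S a a   [F -> store a S]
a store a S a a ⇒ a store a Z a a a   [S -> Z a]
a store a Z a a a ⇒ a store a store east a a a   [Z -> store east]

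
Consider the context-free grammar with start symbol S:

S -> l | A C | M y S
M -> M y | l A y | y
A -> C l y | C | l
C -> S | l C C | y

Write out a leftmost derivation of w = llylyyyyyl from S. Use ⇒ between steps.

S⇒MyS⇒MyyS⇒MyyyS⇒lAyyyyS⇒lClyyyyyS⇒lSlyyyyyS⇒lAClyyyyyS⇒llClyyyyyS⇒llylyyyyyS⇒llylyyyyyl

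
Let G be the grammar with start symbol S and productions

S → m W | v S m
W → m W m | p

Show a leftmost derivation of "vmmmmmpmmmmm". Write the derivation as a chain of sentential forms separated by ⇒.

S ⇒ vSm   [S → v S m]
vSm ⇒ vmWm   [S → m W]
vmWm ⇒ vmmWmm   [W → m W m]
vmmWmm ⇒ vmmmWmmm   [W → m W m]
vmmmWmmm ⇒ vmmmmWmmmm   [W → m W m]
vmmmmWmmmm ⇒ vmmmmmWmmmmm   [W → m W m]
vmmmmmWmmmmm ⇒ vmmmmmpmmmmm   [W → p]

S⇒vSm⇒vmWm⇒vmmWmm⇒vmmmWmmm⇒vmmmmWmmmm⇒vmmmmmWmmmmm⇒vmmmmmpmmmmm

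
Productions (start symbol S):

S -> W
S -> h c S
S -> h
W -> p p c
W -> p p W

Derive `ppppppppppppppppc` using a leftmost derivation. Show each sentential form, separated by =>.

S => W => ppW => ppppW => ppppppW => ppppppppW => ppppppppppW => ppppppppppppW => ppppppppppppppW => ppppppppppppppppc

S => W   [S -> W]
W => ppW   [W -> p p W]
ppW => ppppW   [W -> p p W]
ppppW => ppppppW   [W -> p p W]
ppppppW => ppppppppW   [W -> p p W]
ppppppppW => ppppppppppW   [W -> p p W]
ppppppppppW => ppppppppppppW   [W -> p p W]
ppppppppppppW => ppppppppppppppW   [W -> p p W]
ppppppppppppppW => ppppppppppppppppc   [W -> p p c]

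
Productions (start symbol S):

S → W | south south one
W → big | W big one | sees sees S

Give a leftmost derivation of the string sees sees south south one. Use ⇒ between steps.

S ⇒ W   [S → W]
W ⇒ sees sees S   [W → sees sees S]
sees sees S ⇒ sees sees south south one   [S → south south one]

S ⇒ W ⇒ sees sees S ⇒ sees sees south south one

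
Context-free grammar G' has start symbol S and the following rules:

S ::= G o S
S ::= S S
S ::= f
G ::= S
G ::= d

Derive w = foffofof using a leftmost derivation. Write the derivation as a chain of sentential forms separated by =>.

S => GoS   [S ::= G o S]
GoS => SoS   [G ::= S]
SoS => GoSoS   [S ::= G o S]
GoSoS => SoSoS   [G ::= S]
SoSoS => GoSoSoS   [S ::= G o S]
GoSoSoS => SoSoSoS   [G ::= S]
SoSoSoS => foSoSoS   [S ::= f]
foSoSoS => foSSoSoS   [S ::= S S]
foSSoSoS => fofSoSoS   [S ::= f]
fofSoSoS => foffoSoS   [S ::= f]
foffoSoS => foffofoS   [S ::= f]
foffofoS => foffofof   [S ::= f]

S => GoS => SoS => GoSoS => SoSoS => GoSoSoS => SoSoSoS => foSoSoS => foSSoSoS => fofSoSoS => foffoSoS => foffofoS => foffofof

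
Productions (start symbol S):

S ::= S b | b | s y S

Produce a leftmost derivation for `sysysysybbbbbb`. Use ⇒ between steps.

S ⇒ syS ⇒ sySb ⇒ sySbb ⇒ sysySbb ⇒ sysySbbb ⇒ sysysySbbb ⇒ sysysySbbbb ⇒ sysysysySbbbb ⇒ sysysysySbbbbb ⇒ sysysysybbbbbb

S ⇒ syS   [S ::= s y S]
syS ⇒ sySb   [S ::= S b]
sySb ⇒ sySbb   [S ::= S b]
sySbb ⇒ sysySbb   [S ::= s y S]
sysySbb ⇒ sysySbbb   [S ::= S b]
sysySbbb ⇒ sysysySbbb   [S ::= s y S]
sysysySbbb ⇒ sysysySbbbb   [S ::= S b]
sysysySbbbb ⇒ sysysysySbbbb   [S ::= s y S]
sysysysySbbbb ⇒ sysysysySbbbbb   [S ::= S b]
sysysysySbbbbb ⇒ sysysysybbbbbb   [S ::= b]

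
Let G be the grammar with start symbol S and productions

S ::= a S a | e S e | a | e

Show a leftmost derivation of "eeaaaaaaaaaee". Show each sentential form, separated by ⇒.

S ⇒ eSe   [S ::= e S e]
eSe ⇒ eeSee   [S ::= e S e]
eeSee ⇒ eeaSaee   [S ::= a S a]
eeaSaee ⇒ eeaaSaaee   [S ::= a S a]
eeaaSaaee ⇒ eeaaaSaaaee   [S ::= a S a]
eeaaaSaaaee ⇒ eeaaaaSaaaaee   [S ::= a S a]
eeaaaaSaaaaee ⇒ eeaaaaaaaaaee   [S ::= a]

S ⇒ eSe ⇒ eeSee ⇒ eeaSaee ⇒ eeaaSaaee ⇒ eeaaaSaaaee ⇒ eeaaaaSaaaaee ⇒ eeaaaaaaaaaee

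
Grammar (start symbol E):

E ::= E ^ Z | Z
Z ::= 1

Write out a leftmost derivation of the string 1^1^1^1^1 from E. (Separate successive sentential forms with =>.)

E => E^Z => E^Z^Z => E^Z^Z^Z => E^Z^Z^Z^Z => Z^Z^Z^Z^Z => 1^Z^Z^Z^Z => 1^1^Z^Z^Z => 1^1^1^Z^Z => 1^1^1^1^Z => 1^1^1^1^1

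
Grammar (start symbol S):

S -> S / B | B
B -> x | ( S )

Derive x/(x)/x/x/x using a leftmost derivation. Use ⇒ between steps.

S ⇒ S/B   [S -> S / B]
S/B ⇒ S/B/B   [S -> S / B]
S/B/B ⇒ S/B/B/B   [S -> S / B]
S/B/B/B ⇒ S/B/B/B/B   [S -> S / B]
S/B/B/B/B ⇒ B/B/B/B/B   [S -> B]
B/B/B/B/B ⇒ x/B/B/B/B   [B -> x]
x/B/B/B/B ⇒ x/(S)/B/B/B   [B -> ( S )]
x/(S)/B/B/B ⇒ x/(B)/B/B/B   [S -> B]
x/(B)/B/B/B ⇒ x/(x)/B/B/B   [B -> x]
x/(x)/B/B/B ⇒ x/(x)/x/B/B   [B -> x]
x/(x)/x/B/B ⇒ x/(x)/x/x/B   [B -> x]
x/(x)/x/x/B ⇒ x/(x)/x/x/x   [B -> x]

S ⇒ S/B ⇒ S/B/B ⇒ S/B/B/B ⇒ S/B/B/B/B ⇒ B/B/B/B/B ⇒ x/B/B/B/B ⇒ x/(S)/B/B/B ⇒ x/(B)/B/B/B ⇒ x/(x)/B/B/B ⇒ x/(x)/x/B/B ⇒ x/(x)/x/x/B ⇒ x/(x)/x/x/x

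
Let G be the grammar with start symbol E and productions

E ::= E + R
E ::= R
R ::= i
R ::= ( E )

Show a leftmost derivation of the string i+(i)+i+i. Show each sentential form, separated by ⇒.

E ⇒ E+R ⇒ E+R+R ⇒ E+R+R+R ⇒ R+R+R+R ⇒ i+R+R+R ⇒ i+(E)+R+R ⇒ i+(R)+R+R ⇒ i+(i)+R+R ⇒ i+(i)+i+R ⇒ i+(i)+i+i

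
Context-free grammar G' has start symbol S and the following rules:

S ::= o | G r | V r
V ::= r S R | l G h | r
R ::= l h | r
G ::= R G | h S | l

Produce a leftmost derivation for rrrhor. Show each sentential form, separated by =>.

S=>Gr=>RGr=>rGr=>rRGr=>rrGr=>rrRGr=>rrrGr=>rrrhSr=>rrrhor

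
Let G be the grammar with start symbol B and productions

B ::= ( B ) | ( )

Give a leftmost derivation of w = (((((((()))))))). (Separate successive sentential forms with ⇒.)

B ⇒ (B) ⇒ ((B)) ⇒ (((B))) ⇒ ((((B)))) ⇒ (((((B))))) ⇒ ((((((B)))))) ⇒ (((((((B))))))) ⇒ (((((((())))))))

B ⇒ (B)   [B ::= ( B )]
(B) ⇒ ((B))   [B ::= ( B )]
((B)) ⇒ (((B)))   [B ::= ( B )]
(((B))) ⇒ ((((B))))   [B ::= ( B )]
((((B)))) ⇒ (((((B)))))   [B ::= ( B )]
(((((B))))) ⇒ ((((((B))))))   [B ::= ( B )]
((((((B)))))) ⇒ (((((((B)))))))   [B ::= ( B )]
(((((((B))))))) ⇒ (((((((())))))))   [B ::= ( )]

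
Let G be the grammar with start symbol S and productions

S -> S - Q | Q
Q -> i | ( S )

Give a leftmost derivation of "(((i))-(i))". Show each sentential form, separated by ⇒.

S⇒Q⇒(S)⇒(S-Q)⇒(Q-Q)⇒((S)-Q)⇒((Q)-Q)⇒(((S))-Q)⇒(((Q))-Q)⇒(((i))-Q)⇒(((i))-(S))⇒(((i))-(Q))⇒(((i))-(i))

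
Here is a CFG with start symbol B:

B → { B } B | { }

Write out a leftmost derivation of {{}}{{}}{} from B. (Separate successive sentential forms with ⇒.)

B ⇒ {B}B ⇒ {{}}B ⇒ {{}}{B}B ⇒ {{}}{{}}B ⇒ {{}}{{}}{}

B ⇒ {B}B   [B → { B } B]
{B}B ⇒ {{}}B   [B → { }]
{{}}B ⇒ {{}}{B}B   [B → { B } B]
{{}}{B}B ⇒ {{}}{{}}B   [B → { }]
{{}}{{}}B ⇒ {{}}{{}}{}   [B → { }]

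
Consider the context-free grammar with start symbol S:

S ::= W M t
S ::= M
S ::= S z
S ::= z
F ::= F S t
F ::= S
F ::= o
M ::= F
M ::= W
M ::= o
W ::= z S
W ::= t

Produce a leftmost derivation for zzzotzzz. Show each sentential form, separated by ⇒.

S ⇒ Sz ⇒ Szz ⇒ Szzz ⇒ Mzzz ⇒ Wzzz ⇒ zSzzz ⇒ zWMtzzz ⇒ zzSMtzzz ⇒ zzzMtzzz ⇒ zzzotzzz

S ⇒ Sz   [S ::= S z]
Sz ⇒ Szz   [S ::= S z]
Szz ⇒ Szzz   [S ::= S z]
Szzz ⇒ Mzzz   [S ::= M]
Mzzz ⇒ Wzzz   [M ::= W]
Wzzz ⇒ zSzzz   [W ::= z S]
zSzzz ⇒ zWMtzzz   [S ::= W M t]
zWMtzzz ⇒ zzSMtzzz   [W ::= z S]
zzSMtzzz ⇒ zzzMtzzz   [S ::= z]
zzzMtzzz ⇒ zzzotzzz   [M ::= o]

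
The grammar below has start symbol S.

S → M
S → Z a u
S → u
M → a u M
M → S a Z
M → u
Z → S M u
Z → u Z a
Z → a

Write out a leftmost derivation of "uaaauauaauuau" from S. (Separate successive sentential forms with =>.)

S => Zau   [S → Z a u]
Zau => SMuau   [Z → S M u]
SMuau => MMuau   [S → M]
MMuau => SaZMuau   [M → S a Z]
SaZMuau => ZauaZMuau   [S → Z a u]
ZauaZMuau => uZaauaZMuau   [Z → u Z a]
uZaauaZMuau => uaaauaZMuau   [Z → a]
uaaauaZMuau => uaaauauZaMuau   [Z → u Z a]
uaaauauZaMuau => uaaauauaaMuau   [Z → a]
uaaauauaaMuau => uaaauauaauuau   [M → u]

S => Zau => SMuau => MMuau => SaZMuau => ZauaZMuau => uZaauaZMuau => uaaauaZMuau => uaaauauZaMuau => uaaauauaaMuau => uaaauauaauuau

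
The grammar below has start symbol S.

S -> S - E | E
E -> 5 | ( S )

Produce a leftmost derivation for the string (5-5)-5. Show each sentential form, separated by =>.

S=>S-E=>E-E=>(S)-E=>(S-E)-E=>(E-E)-E=>(5-E)-E=>(5-5)-E=>(5-5)-5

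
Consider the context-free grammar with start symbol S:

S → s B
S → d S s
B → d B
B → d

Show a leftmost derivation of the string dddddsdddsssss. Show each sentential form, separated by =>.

S=>dSs=>ddSss=>dddSsss=>ddddSssss=>dddddSsssss=>dddddsBsssss=>dddddsdBsssss=>dddddsddBsssss=>dddddsdddsssss

S => dSs   [S → d S s]
dSs => ddSss   [S → d S s]
ddSss => dddSsss   [S → d S s]
dddSsss => ddddSssss   [S → d S s]
ddddSssss => dddddSsssss   [S → d S s]
dddddSsssss => dddddsBsssss   [S → s B]
dddddsBsssss => dddddsdBsssss   [B → d B]
dddddsdBsssss => dddddsddBsssss   [B → d B]
dddddsddBsssss => dddddsdddsssss   [B → d]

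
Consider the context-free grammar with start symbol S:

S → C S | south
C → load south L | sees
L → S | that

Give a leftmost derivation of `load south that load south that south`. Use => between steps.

S => C S => load south L S => load south that S => load south that C S => load south that load south L S => load south that load south that S => load south that load south that south

S => C S   [S → C S]
C S => load south L S   [C → load south L]
load south L S => load south that S   [L → that]
load south that S => load south that C S   [S → C S]
load south that C S => load south that load south L S   [C → load south L]
load south that load south L S => load south that load south that S   [L → that]
load south that load south that S => load south that load south that south   [S → south]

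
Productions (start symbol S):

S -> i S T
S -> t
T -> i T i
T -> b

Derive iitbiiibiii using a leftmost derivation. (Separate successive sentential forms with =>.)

S=>iST=>iiSTT=>iitTT=>iitbT=>iitbiTi=>iitbiiTii=>iitbiiiTiii=>iitbiiibiii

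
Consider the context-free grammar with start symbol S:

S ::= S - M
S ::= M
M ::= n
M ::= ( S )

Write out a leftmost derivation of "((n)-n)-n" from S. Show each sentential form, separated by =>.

S => S-M => M-M => (S)-M => (S-M)-M => (M-M)-M => ((S)-M)-M => ((M)-M)-M => ((n)-M)-M => ((n)-n)-M => ((n)-n)-n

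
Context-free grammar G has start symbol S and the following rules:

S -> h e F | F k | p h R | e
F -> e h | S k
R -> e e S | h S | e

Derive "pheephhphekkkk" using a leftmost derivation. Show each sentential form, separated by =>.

S=>Fk=>Skk=>phRkk=>pheeSkk=>pheephRkk=>pheephhSkk=>pheephhFkkk=>pheephhSkkkk=>pheephhphRkkkk=>pheephhphekkkk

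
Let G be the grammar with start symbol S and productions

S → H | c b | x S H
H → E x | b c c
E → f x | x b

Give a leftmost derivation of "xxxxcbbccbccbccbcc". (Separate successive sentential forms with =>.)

S => xSH   [S → x S H]
xSH => xxSHH   [S → x S H]
xxSHH => xxxSHHH   [S → x S H]
xxxSHHH => xxxxSHHHH   [S → x S H]
xxxxSHHHH => xxxxcbHHHH   [S → c b]
xxxxcbHHHH => xxxxcbbccHHH   [H → b c c]
xxxxcbbccHHH => xxxxcbbccbccHH   [H → b c c]
xxxxcbbccbccHH => xxxxcbbccbccbccH   [H → b c c]
xxxxcbbccbccbccH => xxxxcbbccbccbccbcc   [H → b c c]

S => xSH => xxSHH => xxxSHHH => xxxxSHHHH => xxxxcbHHHH => xxxxcbbccHHH => xxxxcbbccbccHH => xxxxcbbccbccbccH => xxxxcbbccbccbccbcc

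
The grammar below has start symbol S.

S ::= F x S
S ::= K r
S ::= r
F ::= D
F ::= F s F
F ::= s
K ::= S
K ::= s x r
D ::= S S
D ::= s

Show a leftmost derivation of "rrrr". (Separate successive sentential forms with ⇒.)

S ⇒ Kr   [S ::= K r]
Kr ⇒ Sr   [K ::= S]
Sr ⇒ Krr   [S ::= K r]
Krr ⇒ Srr   [K ::= S]
Srr ⇒ Krrr   [S ::= K r]
Krrr ⇒ Srrr   [K ::= S]
Srrr ⇒ rrrr   [S ::= r]

S ⇒ Kr ⇒ Sr ⇒ Krr ⇒ Srr ⇒ Krrr ⇒ Srrr ⇒ rrrr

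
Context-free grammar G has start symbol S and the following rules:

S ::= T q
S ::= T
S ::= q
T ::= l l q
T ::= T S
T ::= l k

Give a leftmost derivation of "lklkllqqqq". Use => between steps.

S => Tq => TSq => lkSq => lkTqq => lkTSqq => lklkSqq => lklkTqqq => lklkllqqqq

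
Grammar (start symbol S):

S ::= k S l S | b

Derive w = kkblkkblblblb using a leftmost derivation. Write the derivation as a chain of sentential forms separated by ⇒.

S ⇒ kSlS   [S ::= k S l S]
kSlS ⇒ kkSlSlS   [S ::= k S l S]
kkSlSlS ⇒ kkblSlS   [S ::= b]
kkblSlS ⇒ kkblkSlSlS   [S ::= k S l S]
kkblkSlSlS ⇒ kkblkkSlSlSlS   [S ::= k S l S]
kkblkkSlSlSlS ⇒ kkblkkblSlSlS   [S ::= b]
kkblkkblSlSlS ⇒ kkblkkblblSlS   [S ::= b]
kkblkkblblSlS ⇒ kkblkkblblblS   [S ::= b]
kkblkkblblblS ⇒ kkblkkblblblb   [S ::= b]

S⇒kSlS⇒kkSlSlS⇒kkblSlS⇒kkblkSlSlS⇒kkblkkSlSlSlS⇒kkblkkblSlSlS⇒kkblkkblblSlS⇒kkblkkblblblS⇒kkblkkblblblb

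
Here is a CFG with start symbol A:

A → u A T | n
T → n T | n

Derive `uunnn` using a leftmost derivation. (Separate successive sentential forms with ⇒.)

A ⇒ uAT ⇒ uuATT ⇒ uunTT ⇒ uunnT ⇒ uunnn

A ⇒ uAT   [A → u A T]
uAT ⇒ uuATT   [A → u A T]
uuATT ⇒ uunTT   [A → n]
uunTT ⇒ uunnT   [T → n]
uunnT ⇒ uunnn   [T → n]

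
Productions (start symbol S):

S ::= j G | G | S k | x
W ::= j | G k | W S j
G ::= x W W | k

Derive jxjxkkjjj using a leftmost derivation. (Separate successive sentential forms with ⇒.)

S ⇒ jG ⇒ jxWW ⇒ jxWSjW ⇒ jxjSjW ⇒ jxjGjW ⇒ jxjxWWjW ⇒ jxjxGkWjW ⇒ jxjxkkWjW ⇒ jxjxkkjjW ⇒ jxjxkkjjj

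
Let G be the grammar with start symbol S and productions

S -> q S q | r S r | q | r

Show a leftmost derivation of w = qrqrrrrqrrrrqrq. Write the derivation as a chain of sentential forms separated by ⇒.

S ⇒ qSq   [S -> q S q]
qSq ⇒ qrSrq   [S -> r S r]
qrSrq ⇒ qrqSqrq   [S -> q S q]
qrqSqrq ⇒ qrqrSrqrq   [S -> r S r]
qrqrSrqrq ⇒ qrqrrSrrqrq   [S -> r S r]
qrqrrSrrqrq ⇒ qrqrrrSrrrqrq   [S -> r S r]
qrqrrrSrrrqrq ⇒ qrqrrrrSrrrrqrq   [S -> r S r]
qrqrrrrSrrrrqrq ⇒ qrqrrrrqrrrrqrq   [S -> q]

S⇒qSq⇒qrSrq⇒qrqSqrq⇒qrqrSrqrq⇒qrqrrSrrqrq⇒qrqrrrSrrrqrq⇒qrqrrrrSrrrrqrq⇒qrqrrrrqrrrrqrq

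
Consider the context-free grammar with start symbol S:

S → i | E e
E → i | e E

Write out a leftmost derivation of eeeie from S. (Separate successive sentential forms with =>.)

S => Ee => eEe => eeEe => eeeEe => eeeie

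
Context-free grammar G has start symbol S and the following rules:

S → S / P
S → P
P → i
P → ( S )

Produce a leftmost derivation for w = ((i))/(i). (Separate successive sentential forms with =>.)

S => S/P => P/P => (S)/P => (P)/P => ((S))/P => ((P))/P => ((i))/P => ((i))/(S) => ((i))/(P) => ((i))/(i)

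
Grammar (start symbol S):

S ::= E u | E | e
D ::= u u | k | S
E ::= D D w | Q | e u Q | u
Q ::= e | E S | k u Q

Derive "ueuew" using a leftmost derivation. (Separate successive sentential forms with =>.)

S => E => DDw => SDw => EuDw => QuDw => ESuDw => uSuDw => uEuDw => uQuDw => ueuDw => ueuSw => ueuew

S => E   [S ::= E]
E => DDw   [E ::= D D w]
DDw => SDw   [D ::= S]
SDw => EuDw   [S ::= E u]
EuDw => QuDw   [E ::= Q]
QuDw => ESuDw   [Q ::= E S]
ESuDw => uSuDw   [E ::= u]
uSuDw => uEuDw   [S ::= E]
uEuDw => uQuDw   [E ::= Q]
uQuDw => ueuDw   [Q ::= e]
ueuDw => ueuSw   [D ::= S]
ueuSw => ueuew   [S ::= e]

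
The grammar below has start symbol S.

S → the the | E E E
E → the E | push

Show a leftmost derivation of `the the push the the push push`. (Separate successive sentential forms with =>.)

S => E E E   [S → E E E]
E E E => the E E E   [E → the E]
the E E E => the the E E E   [E → the E]
the the E E E => the the push E E   [E → push]
the the push E E => the the push the E E   [E → the E]
the the push the E E => the the push the the E E   [E → the E]
the the push the the E E => the the push the the push E   [E → push]
the the push the the push E => the the push the the push push   [E → push]

S => E E E => the E E E => the the E E E => the the push E E => the the push the E E => the the push the the E E => the the push the the push E => the the push the the push push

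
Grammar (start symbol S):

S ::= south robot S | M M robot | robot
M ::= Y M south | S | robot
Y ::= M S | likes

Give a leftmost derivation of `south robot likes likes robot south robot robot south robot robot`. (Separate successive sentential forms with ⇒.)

S ⇒ south robot S ⇒ south robot M M robot ⇒ south robot Y M south M robot ⇒ south robot likes M south M robot ⇒ south robot likes S south M robot ⇒ south robot likes M M robot south M robot ⇒ south robot likes Y M south M robot south M robot ⇒ south robot likes likes M south M robot south M robot ⇒ south robot likes likes S south M robot south M robot ⇒ south robot likes likes robot south M robot south M robot ⇒ south robot likes likes robot south robot robot south M robot ⇒ south robot likes likes robot south robot robot south robot robot

S ⇒ south robot S   [S ::= south robot S]
south robot S ⇒ south robot M M robot   [S ::= M M robot]
south robot M M robot ⇒ south robot Y M south M robot   [M ::= Y M south]
south robot Y M south M robot ⇒ south robot likes M south M robot   [Y ::= likes]
south robot likes M south M robot ⇒ south robot likes S south M robot   [M ::= S]
south robot likes S south M robot ⇒ south robot likes M M robot south M robot   [S ::= M M robot]
south robot likes M M robot south M robot ⇒ south robot likes Y M south M robot south M robot   [M ::= Y M south]
south robot likes Y M south M robot south M robot ⇒ south robot likes likes M south M robot south M robot   [Y ::= likes]
south robot likes likes M south M robot south M robot ⇒ south robot likes likes S south M robot south M robot   [M ::= S]
south robot likes likes S south M robot south M robot ⇒ south robot likes likes robot south M robot south M robot   [S ::= robot]
south robot likes likes robot south M robot south M robot ⇒ south robot likes likes robot south robot robot south M robot   [M ::= robot]
south robot likes likes robot south robot robot south M robot ⇒ south robot likes likes robot south robot robot south robot robot   [M ::= robot]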